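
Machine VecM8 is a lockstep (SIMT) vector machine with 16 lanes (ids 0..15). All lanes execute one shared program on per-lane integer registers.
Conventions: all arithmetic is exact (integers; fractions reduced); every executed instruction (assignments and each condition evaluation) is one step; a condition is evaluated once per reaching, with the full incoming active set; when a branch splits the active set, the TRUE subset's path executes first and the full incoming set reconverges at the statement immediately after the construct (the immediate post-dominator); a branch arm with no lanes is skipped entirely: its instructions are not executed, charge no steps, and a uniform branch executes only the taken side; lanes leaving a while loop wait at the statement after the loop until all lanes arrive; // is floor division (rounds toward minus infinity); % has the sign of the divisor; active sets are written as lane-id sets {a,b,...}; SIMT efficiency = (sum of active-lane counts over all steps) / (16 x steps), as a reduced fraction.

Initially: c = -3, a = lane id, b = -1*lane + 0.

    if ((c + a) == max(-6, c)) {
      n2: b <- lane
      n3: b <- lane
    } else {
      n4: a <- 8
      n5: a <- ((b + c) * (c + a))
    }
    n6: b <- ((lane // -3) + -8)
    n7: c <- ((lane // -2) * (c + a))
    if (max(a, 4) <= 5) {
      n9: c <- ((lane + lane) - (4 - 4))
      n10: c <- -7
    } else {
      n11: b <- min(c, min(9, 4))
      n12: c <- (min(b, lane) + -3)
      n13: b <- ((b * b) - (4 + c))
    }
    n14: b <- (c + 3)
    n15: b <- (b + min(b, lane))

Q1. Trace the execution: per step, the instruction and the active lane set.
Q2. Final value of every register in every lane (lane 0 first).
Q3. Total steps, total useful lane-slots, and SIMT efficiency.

step 0: eval ((c + a) == max(-6, c)) {0,1,2,3,4,5,6,7,8,9,10,11,12,13,14,15}
step 1: b <- lane                    {0}
step 2: b <- lane                    {0}
step 3: a <- 8                       {1,2,3,4,5,6,7,8,9,10,11,12,13,14,15}
step 4: a <- ((b + c) * (c + a))     {1,2,3,4,5,6,7,8,9,10,11,12,13,14,15}
step 5: b <- ((lane // -3) + -8)     {0,1,2,3,4,5,6,7,8,9,10,11,12,13,14,15}
step 6: c <- ((lane // -2) * (c + a)) {0,1,2,3,4,5,6,7,8,9,10,11,12,13,14,15}
step 7: eval (max(a, 4) <= 5)        {0,1,2,3,4,5,6,7,8,9,10,11,12,13,14,15}
step 8: c <- ((lane + lane) - (4 - 4)) {0,1,2,3,4,5,6,7,8,9,10,11,12,13,14,15}
step 9: c <- -7                      {0,1,2,3,4,5,6,7,8,9,10,11,12,13,14,15}
step 10: b <- (c + 3)                 {0,1,2,3,4,5,6,7,8,9,10,11,12,13,14,15}
step 11: b <- (b + min(b, lane))      {0,1,2,3,4,5,6,7,8,9,10,11,12,13,14,15}

Answer: 12 steps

c: -7,-7,-7,-7,-7,-7,-7,-7,-7,-7,-7,-7,-7,-7,-7,-7
a: 0,-20,-25,-30,-35,-40,-45,-50,-55,-60,-65,-70,-75,-80,-85,-90
b: -8,-8,-8,-8,-8,-8,-8,-8,-8,-8,-8,-8,-8,-8,-8,-8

steps = 12; useful = 160; efficiency = 160/192 = 5/6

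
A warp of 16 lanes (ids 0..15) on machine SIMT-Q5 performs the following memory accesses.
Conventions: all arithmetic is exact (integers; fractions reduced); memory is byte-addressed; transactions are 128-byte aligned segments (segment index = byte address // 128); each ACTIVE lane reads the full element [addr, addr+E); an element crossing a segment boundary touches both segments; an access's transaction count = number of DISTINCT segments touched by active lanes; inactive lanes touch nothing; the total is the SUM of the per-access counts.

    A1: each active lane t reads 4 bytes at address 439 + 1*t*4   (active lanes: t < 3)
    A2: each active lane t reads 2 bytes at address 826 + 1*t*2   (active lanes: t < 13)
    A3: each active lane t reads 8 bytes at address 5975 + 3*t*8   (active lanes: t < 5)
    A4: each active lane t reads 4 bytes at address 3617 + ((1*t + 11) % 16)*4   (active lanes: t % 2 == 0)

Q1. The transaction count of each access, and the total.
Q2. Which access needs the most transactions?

A1: 1 transaction
A2: 1 transaction
A3: 2 transactions
A4: 1 transaction

Answer: 1,1,2,1; total 5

Answer: A3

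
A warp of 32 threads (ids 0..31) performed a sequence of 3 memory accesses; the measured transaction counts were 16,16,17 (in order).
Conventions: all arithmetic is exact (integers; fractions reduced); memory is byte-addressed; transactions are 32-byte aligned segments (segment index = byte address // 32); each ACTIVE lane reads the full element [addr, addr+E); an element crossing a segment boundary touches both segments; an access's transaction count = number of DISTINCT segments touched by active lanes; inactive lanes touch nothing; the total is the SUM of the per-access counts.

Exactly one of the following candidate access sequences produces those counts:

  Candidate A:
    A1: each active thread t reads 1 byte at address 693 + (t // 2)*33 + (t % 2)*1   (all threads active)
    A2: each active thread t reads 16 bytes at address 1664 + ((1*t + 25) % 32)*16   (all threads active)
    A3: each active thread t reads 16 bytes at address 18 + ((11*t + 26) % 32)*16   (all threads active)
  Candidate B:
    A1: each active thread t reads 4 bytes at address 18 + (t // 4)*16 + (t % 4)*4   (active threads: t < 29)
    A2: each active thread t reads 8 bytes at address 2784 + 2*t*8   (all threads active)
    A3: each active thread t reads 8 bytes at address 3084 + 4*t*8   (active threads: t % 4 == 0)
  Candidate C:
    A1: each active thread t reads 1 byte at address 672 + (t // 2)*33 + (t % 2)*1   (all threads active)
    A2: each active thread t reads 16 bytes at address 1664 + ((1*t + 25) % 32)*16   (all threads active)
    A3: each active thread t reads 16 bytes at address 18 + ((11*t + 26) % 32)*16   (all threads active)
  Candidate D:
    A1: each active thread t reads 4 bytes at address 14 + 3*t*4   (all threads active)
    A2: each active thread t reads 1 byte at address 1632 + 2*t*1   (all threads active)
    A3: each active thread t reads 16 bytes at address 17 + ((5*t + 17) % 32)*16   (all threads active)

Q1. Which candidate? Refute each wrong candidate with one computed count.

A: A1 gives 17 transactions, not 16
B: A1 gives 5 transactions, not 16
D: A1 gives 13 transactions, not 16
C: all counts match (16,16,17)

Answer: C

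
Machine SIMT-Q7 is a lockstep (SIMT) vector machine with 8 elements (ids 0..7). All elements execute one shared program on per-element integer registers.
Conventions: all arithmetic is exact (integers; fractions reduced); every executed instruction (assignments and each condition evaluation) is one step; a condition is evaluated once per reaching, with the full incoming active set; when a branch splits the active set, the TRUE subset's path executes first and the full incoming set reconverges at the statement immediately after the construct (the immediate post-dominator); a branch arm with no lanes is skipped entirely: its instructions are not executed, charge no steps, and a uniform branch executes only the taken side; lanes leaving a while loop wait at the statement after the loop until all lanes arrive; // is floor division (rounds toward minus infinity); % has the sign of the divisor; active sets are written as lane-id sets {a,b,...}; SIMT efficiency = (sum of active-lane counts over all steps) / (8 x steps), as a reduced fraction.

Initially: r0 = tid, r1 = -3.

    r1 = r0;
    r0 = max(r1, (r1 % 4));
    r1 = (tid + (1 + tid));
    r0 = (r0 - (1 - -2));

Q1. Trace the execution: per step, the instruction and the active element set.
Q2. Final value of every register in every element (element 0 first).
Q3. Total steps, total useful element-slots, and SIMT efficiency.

step 0: r1 <- r0                     {0,1,2,3,4,5,6,7}
step 1: r0 <- max(r1, (r1 % 4))      {0,1,2,3,4,5,6,7}
step 2: r1 <- (tid + (1 + tid))      {0,1,2,3,4,5,6,7}
step 3: r0 <- (r0 - (1 - -2))        {0,1,2,3,4,5,6,7}

Answer: 4 steps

r0: -3,-2,-1,0,1,2,3,4
r1: 1,3,5,7,9,11,13,15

steps = 4; useful = 32; efficiency = 32/32 = 1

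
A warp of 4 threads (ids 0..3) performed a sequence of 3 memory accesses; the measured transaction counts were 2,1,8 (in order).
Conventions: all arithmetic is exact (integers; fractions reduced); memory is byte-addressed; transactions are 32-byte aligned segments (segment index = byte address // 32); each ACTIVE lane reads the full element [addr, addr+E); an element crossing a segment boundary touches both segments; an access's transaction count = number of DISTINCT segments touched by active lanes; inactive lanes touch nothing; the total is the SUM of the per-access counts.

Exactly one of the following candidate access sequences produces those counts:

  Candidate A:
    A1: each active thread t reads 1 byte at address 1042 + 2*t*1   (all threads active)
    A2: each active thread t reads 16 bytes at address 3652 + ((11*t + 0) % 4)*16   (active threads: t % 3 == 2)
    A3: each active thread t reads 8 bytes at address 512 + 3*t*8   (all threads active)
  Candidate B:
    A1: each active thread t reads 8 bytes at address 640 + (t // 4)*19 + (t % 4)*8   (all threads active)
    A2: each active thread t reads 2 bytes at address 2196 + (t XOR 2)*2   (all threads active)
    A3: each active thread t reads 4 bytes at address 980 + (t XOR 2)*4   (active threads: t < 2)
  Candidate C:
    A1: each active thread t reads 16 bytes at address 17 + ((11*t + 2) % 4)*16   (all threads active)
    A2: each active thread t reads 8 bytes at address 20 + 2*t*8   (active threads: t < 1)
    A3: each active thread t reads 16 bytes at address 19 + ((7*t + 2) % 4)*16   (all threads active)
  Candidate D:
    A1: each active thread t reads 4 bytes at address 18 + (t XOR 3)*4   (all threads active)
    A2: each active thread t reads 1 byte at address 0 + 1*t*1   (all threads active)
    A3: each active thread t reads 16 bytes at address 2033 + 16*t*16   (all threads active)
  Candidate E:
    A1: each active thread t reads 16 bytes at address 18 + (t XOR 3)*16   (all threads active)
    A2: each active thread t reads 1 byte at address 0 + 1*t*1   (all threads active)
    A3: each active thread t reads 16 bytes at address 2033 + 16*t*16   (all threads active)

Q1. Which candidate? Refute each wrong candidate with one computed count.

A: A1 gives 1 transaction, not 2
B: A1 gives 1 transaction, not 2
C: A1 gives 3 transactions, not 2
E: A1 gives 3 transactions, not 2
D: all counts match (2,1,8)

Answer: D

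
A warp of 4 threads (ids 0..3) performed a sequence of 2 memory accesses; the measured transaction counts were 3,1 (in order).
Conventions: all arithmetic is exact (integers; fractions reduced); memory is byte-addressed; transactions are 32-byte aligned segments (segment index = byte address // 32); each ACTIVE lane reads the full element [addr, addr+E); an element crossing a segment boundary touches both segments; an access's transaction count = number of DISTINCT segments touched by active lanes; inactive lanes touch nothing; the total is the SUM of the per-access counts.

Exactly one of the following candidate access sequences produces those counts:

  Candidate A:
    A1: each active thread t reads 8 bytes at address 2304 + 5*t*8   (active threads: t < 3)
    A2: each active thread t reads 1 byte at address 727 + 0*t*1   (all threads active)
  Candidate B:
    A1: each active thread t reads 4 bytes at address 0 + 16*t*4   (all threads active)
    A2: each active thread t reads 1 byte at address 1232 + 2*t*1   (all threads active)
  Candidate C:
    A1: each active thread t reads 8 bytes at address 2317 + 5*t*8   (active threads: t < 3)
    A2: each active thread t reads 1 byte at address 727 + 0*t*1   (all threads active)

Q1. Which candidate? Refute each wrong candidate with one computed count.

B: A1 gives 4 transactions, not 3
C: A1 gives 4 transactions, not 3
A: all counts match (3,1)

Answer: A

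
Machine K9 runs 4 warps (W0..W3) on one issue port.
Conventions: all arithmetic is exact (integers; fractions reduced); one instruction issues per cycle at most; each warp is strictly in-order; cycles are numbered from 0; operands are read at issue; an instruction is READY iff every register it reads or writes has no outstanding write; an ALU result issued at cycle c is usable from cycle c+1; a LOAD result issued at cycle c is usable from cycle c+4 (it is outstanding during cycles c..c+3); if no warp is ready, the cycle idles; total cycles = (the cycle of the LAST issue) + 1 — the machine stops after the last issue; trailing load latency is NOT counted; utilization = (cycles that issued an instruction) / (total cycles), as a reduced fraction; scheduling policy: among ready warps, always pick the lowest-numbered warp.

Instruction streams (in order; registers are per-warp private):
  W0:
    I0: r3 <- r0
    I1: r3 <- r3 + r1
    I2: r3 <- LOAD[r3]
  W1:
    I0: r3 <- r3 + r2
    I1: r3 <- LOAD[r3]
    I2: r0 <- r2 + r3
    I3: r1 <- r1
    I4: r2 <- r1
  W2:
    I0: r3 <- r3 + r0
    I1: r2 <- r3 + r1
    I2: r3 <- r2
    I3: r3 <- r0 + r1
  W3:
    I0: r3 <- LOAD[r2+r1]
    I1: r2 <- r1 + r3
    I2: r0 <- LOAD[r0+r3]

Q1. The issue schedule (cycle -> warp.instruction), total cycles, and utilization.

cycle 0: W0.I0
cycle 1: W0.I1
cycle 2: W0.I2
cycle 3: W1.I0
cycle 4: W1.I1
cycle 5: W2.I0
cycle 6: W2.I1
cycle 7: W2.I2
cycle 8: W1.I2
cycle 9: W1.I3
cycle 10: W1.I4
cycle 11: W2.I3
cycle 12: W3.I0
cycle 13: idle
cycle 14: idle
cycle 15: idle
cycle 16: W3.I1
cycle 17: W3.I2

Answer: 18 cycles, utilization 5/6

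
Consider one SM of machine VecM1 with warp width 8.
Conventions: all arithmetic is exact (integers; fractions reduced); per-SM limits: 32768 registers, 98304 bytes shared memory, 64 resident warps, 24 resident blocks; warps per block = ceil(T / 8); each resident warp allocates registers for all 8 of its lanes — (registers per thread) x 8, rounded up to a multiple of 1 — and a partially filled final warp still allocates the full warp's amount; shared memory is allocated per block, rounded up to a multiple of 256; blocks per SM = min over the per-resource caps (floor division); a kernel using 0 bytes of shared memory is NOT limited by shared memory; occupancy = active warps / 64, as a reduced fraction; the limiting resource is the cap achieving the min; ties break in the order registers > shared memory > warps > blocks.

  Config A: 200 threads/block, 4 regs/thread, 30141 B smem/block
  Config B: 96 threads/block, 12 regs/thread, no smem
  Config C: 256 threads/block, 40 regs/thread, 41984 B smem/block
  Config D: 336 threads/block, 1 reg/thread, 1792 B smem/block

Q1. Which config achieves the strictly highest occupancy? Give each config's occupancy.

occupancies: A 25/32, B 15/16, C 1, D 21/32

Answer: C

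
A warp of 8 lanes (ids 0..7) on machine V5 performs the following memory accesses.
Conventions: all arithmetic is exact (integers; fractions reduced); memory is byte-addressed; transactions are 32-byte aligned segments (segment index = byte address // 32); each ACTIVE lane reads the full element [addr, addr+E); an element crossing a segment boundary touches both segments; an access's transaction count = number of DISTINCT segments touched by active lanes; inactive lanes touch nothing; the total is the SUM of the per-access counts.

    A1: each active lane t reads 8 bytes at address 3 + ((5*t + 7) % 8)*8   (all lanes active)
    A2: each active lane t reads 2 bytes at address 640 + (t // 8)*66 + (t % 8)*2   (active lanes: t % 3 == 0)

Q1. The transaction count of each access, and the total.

A1: 3 transactions
A2: 1 transaction

Answer: 3,1; total 4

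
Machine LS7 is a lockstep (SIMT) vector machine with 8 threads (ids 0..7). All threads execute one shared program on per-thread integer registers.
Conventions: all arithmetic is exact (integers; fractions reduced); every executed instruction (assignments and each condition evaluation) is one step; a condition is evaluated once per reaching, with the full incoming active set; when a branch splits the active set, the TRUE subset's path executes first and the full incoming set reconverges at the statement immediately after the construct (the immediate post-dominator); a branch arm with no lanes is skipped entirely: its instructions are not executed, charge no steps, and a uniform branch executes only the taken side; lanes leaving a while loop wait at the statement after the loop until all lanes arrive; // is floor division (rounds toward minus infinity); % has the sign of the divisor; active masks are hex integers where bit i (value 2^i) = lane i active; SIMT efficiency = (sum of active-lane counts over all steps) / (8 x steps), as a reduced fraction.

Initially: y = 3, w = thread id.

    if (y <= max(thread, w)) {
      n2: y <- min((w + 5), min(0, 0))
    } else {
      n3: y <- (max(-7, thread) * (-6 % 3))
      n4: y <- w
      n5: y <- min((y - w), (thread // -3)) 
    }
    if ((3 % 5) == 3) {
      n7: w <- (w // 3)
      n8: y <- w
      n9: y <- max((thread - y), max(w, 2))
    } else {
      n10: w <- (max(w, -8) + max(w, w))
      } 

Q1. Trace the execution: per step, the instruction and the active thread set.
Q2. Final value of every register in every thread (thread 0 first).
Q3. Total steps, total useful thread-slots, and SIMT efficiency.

step 0: eval (y <= max(thread, w))   0xff
step 1: y <- min((w + 5), min(0, 0)) 0xf8
step 2: y <- (max(-7, thread) * (-6 % 3)) 0x07
step 3: y <- w                       0x07
step 4: y <- min((y - w), (thread // -3)) 0x07
step 5: eval ((3 % 5) == 3)          0xff
step 6: w <- (w // 3)                0xff
step 7: y <- w                       0xff
step 8: y <- max((thread - y), max(w, 2)) 0xff

Answer: 9 steps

y: 2,2,2,2,3,4,4,5
w: 0,0,0,1,1,1,2,2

steps = 9; useful = 54; efficiency = 54/72 = 3/4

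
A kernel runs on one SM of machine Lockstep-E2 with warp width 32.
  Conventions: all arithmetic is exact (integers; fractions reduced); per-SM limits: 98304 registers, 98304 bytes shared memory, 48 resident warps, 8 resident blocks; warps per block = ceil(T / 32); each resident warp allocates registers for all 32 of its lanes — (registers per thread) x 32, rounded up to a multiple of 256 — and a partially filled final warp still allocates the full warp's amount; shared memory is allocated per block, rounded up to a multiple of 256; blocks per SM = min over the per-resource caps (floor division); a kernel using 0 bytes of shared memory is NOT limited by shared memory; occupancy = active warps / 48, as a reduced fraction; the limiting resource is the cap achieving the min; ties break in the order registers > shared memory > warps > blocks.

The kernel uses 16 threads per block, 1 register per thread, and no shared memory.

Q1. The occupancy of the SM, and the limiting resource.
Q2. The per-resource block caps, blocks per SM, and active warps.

Answer: occupancy 1/6, limited by blocks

registers: 384 blocks
shared memory: no limit (kernel uses none)
warps: 48 blocks
blocks: 8 blocks

Answer: 8 blocks, 8 active warps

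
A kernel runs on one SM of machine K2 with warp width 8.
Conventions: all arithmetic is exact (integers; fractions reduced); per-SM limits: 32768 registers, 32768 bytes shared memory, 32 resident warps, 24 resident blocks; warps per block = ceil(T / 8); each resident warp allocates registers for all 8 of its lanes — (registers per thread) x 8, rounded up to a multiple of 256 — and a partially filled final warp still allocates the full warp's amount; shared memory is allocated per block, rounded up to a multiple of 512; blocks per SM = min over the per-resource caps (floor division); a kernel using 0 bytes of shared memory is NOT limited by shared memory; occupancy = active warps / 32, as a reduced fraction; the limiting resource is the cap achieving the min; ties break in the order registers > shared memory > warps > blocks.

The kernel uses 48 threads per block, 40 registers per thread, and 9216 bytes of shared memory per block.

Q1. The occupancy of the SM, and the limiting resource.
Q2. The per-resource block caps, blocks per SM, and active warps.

Answer: occupancy 9/16, limited by shared memory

registers: 10 blocks
shared memory: 3 blocks
warps: 5 blocks
blocks: 24 blocks

Answer: 3 blocks, 18 active warps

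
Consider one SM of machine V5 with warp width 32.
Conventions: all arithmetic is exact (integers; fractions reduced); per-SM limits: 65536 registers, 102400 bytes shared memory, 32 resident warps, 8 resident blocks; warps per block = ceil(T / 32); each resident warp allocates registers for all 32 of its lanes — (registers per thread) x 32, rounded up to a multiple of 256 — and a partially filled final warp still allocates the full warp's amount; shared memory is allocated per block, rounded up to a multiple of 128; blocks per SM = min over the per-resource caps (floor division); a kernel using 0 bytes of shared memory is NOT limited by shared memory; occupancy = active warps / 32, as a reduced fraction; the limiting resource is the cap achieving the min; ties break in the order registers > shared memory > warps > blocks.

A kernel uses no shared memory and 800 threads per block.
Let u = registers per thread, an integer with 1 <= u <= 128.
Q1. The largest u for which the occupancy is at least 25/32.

Answer: u = 80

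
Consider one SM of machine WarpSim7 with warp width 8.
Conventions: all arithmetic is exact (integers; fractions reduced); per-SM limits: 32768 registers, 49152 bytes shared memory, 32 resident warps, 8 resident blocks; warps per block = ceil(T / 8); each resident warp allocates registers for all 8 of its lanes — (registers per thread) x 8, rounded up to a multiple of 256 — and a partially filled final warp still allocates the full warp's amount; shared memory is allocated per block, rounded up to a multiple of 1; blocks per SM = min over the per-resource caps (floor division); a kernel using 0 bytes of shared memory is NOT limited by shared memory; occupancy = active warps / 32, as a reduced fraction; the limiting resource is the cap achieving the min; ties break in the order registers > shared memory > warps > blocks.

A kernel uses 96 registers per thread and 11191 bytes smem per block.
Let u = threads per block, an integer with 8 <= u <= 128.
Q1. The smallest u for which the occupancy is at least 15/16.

Answer: u = 57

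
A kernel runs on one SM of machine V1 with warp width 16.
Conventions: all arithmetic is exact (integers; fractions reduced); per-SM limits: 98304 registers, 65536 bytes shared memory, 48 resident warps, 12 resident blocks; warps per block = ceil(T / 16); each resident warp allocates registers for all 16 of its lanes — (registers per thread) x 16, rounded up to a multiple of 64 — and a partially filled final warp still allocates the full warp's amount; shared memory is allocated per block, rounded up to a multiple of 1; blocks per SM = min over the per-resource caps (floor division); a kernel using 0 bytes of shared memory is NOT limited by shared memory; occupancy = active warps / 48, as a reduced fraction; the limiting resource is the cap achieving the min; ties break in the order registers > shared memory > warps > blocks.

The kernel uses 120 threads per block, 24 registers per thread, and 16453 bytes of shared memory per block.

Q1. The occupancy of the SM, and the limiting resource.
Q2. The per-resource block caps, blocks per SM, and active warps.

Answer: occupancy 1/2, limited by shared memory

registers: 32 blocks
shared memory: 3 blocks
warps: 6 blocks
blocks: 12 blocks

Answer: 3 blocks, 24 active warps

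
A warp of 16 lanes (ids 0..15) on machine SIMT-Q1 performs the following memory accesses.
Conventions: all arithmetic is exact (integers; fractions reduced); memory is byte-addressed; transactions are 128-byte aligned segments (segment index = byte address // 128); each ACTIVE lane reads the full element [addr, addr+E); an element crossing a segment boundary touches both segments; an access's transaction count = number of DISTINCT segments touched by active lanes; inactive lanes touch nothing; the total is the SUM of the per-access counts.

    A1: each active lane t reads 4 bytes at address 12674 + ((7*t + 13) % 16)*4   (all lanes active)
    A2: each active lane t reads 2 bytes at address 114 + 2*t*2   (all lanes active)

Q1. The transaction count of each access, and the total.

A1: 1 transaction
A2: 2 transactions

Answer: 1,2; total 3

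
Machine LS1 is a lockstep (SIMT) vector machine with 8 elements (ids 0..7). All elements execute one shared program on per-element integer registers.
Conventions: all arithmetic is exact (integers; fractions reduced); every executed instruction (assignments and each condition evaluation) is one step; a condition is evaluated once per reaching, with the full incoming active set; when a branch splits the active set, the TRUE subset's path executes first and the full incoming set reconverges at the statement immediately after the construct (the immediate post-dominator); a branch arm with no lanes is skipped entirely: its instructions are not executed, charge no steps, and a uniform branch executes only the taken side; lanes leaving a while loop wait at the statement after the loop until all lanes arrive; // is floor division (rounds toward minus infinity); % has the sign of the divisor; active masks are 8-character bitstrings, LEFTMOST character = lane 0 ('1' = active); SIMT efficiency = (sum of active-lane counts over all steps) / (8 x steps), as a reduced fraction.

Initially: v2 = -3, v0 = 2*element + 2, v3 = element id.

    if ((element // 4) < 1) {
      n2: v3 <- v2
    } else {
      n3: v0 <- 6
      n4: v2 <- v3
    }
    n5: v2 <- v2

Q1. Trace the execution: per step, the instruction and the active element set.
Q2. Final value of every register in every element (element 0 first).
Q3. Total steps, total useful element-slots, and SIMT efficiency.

step 0: eval ((element // 4) < 1)    11111111
step 1: v3 <- v2                     11110000
step 2: v0 <- 6                      00001111
step 3: v2 <- v3                     00001111
step 4: v2 <- v2                     11111111

Answer: 5 steps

v2: -3,-3,-3,-3,4,5,6,7
v0: 2,4,6,8,6,6,6,6
v3: -3,-3,-3,-3,4,5,6,7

steps = 5; useful = 28; efficiency = 28/40 = 7/10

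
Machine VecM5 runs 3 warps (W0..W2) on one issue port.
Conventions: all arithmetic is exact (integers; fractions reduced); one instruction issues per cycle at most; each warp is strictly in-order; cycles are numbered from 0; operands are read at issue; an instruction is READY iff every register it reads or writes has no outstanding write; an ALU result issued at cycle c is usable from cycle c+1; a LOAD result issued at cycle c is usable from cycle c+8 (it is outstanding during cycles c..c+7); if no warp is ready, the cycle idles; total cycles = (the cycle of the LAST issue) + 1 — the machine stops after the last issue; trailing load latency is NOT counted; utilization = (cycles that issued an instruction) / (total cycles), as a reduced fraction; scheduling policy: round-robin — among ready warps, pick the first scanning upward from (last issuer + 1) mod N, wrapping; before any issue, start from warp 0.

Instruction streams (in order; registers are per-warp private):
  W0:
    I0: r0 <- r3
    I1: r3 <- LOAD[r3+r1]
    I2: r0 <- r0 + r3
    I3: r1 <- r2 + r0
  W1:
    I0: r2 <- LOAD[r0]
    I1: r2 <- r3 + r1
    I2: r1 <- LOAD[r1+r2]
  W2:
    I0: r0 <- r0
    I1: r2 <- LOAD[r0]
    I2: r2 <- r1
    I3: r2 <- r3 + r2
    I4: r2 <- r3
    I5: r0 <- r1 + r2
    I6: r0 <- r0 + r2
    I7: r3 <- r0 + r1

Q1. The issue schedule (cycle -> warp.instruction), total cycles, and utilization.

cycle 0: W0.I0
cycle 1: W1.I0
cycle 2: W2.I0
cycle 3: W0.I1
cycle 4: W2.I1
cycle 5: idle
cycle 6: idle
cycle 7: idle
cycle 8: idle
cycle 9: W1.I1
cycle 10: W1.I2
cycle 11: W0.I2
cycle 12: W2.I2
cycle 13: W0.I3
cycle 14: W2.I3
cycle 15: W2.I4
cycle 16: W2.I5
cycle 17: W2.I6
cycle 18: W2.I7

Answer: 19 cycles, utilization 15/19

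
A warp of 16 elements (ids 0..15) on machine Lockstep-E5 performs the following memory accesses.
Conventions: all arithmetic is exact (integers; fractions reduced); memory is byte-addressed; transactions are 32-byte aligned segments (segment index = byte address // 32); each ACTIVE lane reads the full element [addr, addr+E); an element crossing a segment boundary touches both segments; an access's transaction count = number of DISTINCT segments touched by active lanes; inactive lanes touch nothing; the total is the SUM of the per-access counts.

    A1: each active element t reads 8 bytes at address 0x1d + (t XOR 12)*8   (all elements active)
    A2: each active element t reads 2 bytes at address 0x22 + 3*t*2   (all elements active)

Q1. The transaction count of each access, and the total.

A1: 5 transactions
A2: 3 transactions

Answer: 5,3; total 8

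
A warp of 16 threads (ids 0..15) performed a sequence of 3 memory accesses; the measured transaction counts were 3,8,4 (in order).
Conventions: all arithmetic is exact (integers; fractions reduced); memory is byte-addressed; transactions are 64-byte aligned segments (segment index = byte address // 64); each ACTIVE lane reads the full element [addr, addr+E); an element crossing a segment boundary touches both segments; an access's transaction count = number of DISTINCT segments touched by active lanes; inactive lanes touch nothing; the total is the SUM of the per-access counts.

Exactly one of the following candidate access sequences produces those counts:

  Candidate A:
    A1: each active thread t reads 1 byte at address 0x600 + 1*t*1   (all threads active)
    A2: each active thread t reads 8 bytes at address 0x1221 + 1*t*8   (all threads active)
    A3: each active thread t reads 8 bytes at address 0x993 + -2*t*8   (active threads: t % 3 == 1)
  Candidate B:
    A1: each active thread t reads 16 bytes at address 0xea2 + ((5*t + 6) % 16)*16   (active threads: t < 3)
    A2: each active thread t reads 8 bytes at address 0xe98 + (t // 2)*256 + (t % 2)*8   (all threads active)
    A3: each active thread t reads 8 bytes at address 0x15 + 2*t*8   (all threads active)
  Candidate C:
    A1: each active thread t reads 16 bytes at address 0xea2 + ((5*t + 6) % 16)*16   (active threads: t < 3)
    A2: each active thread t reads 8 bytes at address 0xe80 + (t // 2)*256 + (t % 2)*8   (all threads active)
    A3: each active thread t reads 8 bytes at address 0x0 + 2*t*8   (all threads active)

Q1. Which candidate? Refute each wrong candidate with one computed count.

A: A1 gives 1 transaction, not 3
B: A3 gives 5 transactions, not 4
C: all counts match (3,8,4)

Answer: C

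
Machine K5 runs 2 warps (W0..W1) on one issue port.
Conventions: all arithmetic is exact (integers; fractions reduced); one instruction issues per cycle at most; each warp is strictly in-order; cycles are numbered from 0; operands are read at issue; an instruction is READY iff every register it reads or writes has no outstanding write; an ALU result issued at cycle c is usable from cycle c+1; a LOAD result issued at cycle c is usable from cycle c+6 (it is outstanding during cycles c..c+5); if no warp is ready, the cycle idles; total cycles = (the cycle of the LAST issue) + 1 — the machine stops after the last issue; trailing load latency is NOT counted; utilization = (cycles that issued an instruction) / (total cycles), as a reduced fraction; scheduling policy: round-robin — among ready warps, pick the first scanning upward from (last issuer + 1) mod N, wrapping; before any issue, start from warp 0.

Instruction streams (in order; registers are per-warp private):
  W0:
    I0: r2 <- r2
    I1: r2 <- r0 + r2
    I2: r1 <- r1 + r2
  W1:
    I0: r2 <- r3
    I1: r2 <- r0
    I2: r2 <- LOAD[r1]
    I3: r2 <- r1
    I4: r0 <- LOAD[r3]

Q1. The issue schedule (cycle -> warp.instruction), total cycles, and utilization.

cycle 0: W0.I0
cycle 1: W1.I0
cycle 2: W0.I1
cycle 3: W1.I1
cycle 4: W0.I2
cycle 5: W1.I2
cycle 6: idle
cycle 7: idle
cycle 8: idle
cycle 9: idle
cycle 10: idle
cycle 11: W1.I3
cycle 12: W1.I4

Answer: 13 cycles, utilization 8/13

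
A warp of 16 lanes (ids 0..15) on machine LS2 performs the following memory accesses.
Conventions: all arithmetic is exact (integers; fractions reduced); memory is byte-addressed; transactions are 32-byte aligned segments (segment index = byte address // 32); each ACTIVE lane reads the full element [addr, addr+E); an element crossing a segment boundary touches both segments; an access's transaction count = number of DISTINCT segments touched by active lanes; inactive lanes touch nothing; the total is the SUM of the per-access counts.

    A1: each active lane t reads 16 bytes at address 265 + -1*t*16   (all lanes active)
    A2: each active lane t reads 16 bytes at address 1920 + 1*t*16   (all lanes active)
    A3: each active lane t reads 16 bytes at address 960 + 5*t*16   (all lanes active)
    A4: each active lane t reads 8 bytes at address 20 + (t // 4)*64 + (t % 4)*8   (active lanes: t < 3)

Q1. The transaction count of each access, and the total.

A1: 9 transactions
A2: 8 transactions
A3: 16 transactions
A4: 2 transactions

Answer: 9,8,16,2; total 35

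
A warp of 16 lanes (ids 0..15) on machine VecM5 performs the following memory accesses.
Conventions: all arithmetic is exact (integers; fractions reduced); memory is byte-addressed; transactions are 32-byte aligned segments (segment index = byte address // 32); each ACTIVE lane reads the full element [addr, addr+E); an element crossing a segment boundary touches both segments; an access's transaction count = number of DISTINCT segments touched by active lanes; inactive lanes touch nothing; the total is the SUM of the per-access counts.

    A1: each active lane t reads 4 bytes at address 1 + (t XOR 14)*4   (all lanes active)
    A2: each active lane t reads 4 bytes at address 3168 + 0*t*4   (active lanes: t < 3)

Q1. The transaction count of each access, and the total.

A1: 3 transactions
A2: 1 transaction

Answer: 3,1; total 4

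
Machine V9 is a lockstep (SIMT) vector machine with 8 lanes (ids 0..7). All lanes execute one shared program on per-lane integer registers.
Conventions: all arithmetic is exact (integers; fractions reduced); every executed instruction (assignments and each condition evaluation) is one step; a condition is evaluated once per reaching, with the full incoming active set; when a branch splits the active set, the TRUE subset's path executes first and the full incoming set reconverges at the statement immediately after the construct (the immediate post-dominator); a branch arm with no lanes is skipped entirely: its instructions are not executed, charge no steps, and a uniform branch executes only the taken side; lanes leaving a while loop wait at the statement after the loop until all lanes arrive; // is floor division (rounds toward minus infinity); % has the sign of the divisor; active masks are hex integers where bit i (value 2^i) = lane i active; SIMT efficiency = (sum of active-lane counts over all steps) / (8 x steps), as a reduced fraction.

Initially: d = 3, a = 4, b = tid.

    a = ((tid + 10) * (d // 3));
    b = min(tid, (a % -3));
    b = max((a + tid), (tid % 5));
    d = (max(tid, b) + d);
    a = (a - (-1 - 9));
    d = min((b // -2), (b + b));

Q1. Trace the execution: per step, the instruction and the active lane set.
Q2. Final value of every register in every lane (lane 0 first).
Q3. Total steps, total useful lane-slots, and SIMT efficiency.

step 0: a <- ((tid + 10) * (d // 3)) 0xff
step 1: b <- min(tid, (a % -3))      0xff
step 2: b <- max((a + tid), (tid % 5)) 0xff
step 3: d <- (max(tid, b) + d)       0xff
step 4: a <- (a - (-1 - 9))          0xff
step 5: d <- min((b // -2), (b + b)) 0xff

Answer: 6 steps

d: -5,-6,-7,-8,-9,-10,-11,-12
a: 20,21,22,23,24,25,26,27
b: 10,12,14,16,18,20,22,24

steps = 6; useful = 48; efficiency = 48/48 = 1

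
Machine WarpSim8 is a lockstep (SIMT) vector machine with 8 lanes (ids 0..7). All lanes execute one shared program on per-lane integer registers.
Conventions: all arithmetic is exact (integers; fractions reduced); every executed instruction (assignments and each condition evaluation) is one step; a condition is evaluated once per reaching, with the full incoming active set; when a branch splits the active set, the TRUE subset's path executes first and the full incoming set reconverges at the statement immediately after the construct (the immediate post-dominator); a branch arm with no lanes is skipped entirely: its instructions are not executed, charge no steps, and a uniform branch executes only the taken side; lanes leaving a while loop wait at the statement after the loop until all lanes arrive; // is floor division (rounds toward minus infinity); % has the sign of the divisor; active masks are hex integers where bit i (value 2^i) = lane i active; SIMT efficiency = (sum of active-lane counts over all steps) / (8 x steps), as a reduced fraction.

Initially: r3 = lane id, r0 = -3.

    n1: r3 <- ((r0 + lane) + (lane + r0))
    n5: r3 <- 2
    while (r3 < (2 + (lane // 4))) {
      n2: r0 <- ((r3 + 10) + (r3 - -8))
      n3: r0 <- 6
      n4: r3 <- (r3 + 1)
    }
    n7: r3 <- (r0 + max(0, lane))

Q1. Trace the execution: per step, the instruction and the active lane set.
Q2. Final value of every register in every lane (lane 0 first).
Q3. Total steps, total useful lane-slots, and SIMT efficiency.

step 0: r3 <- ((r0 + lane) + (lane + r0)) 0xff
step 1: r3 <- 2                      0xff
step 2: eval (r3 < (2 + (lane // 4))) 0xff
step 3: r0 <- ((r3 + 10) + (r3 - -8)) 0xf0
step 4: r0 <- 6                      0xf0
step 5: r3 <- (r3 + 1)               0xf0
step 6: eval (r3 < (2 + (lane // 4))) 0xf0
step 7: r3 <- (r0 + max(0, lane))    0xff

Answer: 8 steps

r3: -3,-2,-1,0,10,11,12,13
r0: -3,-3,-3,-3,6,6,6,6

steps = 8; useful = 48; efficiency = 48/64 = 3/4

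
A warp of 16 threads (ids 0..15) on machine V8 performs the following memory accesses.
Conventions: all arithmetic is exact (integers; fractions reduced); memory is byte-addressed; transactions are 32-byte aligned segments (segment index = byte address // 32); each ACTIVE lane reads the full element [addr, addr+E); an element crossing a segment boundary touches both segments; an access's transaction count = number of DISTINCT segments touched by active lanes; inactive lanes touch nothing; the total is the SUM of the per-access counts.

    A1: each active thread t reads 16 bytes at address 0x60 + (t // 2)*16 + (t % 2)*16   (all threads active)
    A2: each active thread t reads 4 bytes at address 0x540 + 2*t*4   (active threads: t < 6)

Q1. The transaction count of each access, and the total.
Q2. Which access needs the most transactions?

A1: 5 transactions
A2: 2 transactions

Answer: 5,2; total 7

Answer: A1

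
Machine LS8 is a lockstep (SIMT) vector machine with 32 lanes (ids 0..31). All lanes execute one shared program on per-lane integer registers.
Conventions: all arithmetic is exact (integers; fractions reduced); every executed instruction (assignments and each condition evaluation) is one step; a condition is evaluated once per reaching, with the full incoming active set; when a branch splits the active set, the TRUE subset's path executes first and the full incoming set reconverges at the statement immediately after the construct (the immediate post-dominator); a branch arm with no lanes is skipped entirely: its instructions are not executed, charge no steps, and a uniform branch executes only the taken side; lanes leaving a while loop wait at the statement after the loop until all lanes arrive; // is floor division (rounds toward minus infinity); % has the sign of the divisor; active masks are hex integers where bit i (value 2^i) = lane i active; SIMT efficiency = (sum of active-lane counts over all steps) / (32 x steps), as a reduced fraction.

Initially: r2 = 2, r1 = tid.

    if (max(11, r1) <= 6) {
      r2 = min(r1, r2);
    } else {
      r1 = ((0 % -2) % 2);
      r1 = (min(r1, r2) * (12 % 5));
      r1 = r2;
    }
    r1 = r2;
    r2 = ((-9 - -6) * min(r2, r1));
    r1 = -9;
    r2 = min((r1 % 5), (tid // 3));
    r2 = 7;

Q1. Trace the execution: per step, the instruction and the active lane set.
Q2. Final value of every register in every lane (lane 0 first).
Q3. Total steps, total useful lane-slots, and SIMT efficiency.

step 0: eval (max(11, r1) <= 6)      0xffffffff
step 1: r1 <- ((0 % -2) % 2)         0xffffffff
step 2: r1 <- (min(r1, r2) * (12 % 5)) 0xffffffff
step 3: r1 <- r2                     0xffffffff
step 4: r1 <- r2                     0xffffffff
step 5: r2 <- ((-9 - -6) * min(r2, r1)) 0xffffffff
step 6: r1 <- -9                     0xffffffff
step 7: r2 <- min((r1 % 5), (tid // 3)) 0xffffffff
step 8: r2 <- 7                      0xffffffff

Answer: 9 steps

r2: 7,7,7,7,7,7,7,7,7,7,7,7,7,7,7,7,7,7,7,7,7,7,7,7,7,7,7,7,7,7,7,7
r1: -9,-9,-9,-9,-9,-9,-9,-9,-9,-9,-9,-9,-9,-9,-9,-9,-9,-9,-9,-9,-9,-9,-9,-9,-9,-9,-9,-9,-9,-9,-9,-9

steps = 9; useful = 288; efficiency = 288/288 = 1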